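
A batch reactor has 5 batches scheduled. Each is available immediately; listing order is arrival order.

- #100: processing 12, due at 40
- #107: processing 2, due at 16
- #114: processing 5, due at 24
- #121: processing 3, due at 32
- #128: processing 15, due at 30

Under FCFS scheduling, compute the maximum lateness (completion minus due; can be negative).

7

FIFO (arrival order): #100 #107 #114 #121 #128.
#100: 0→12, due 40, lateness -28
#107: 12→14, due 16, lateness -2
#114: 14→19, due 24, lateness -5
#121: 19→22, due 32, lateness -10
#128: 22→37, due 30, lateness 7
Maximum = 7.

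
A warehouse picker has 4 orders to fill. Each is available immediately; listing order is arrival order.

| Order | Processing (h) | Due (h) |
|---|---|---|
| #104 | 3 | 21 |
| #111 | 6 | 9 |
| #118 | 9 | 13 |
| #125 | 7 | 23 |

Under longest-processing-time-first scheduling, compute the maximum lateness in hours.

13

LPT (decreasing processing time): #118 #125 #111 #104.
#118: 0→9, due 13, lateness -4
#125: 9→16, due 23, lateness -7
#111: 16→22, due 9, lateness 13
#104: 22→25, due 21, lateness 4
Maximum = 13.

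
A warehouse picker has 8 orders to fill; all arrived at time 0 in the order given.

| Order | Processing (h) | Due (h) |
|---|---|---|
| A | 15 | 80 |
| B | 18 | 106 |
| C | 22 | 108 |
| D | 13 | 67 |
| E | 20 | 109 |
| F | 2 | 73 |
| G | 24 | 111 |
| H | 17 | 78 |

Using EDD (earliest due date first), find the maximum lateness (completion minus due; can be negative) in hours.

EDD (increasing due date): D F H A B C E G.
D: 0→13, due 67, lateness -54
F: 13→15, due 73, lateness -58
H: 15→32, due 78, lateness -46
A: 32→47, due 80, lateness -33
B: 47→65, due 106, lateness -41
C: 65→87, due 108, lateness -21
E: 87→107, due 109, lateness -2
G: 107→131, due 111, lateness 20
Maximum = 20.

20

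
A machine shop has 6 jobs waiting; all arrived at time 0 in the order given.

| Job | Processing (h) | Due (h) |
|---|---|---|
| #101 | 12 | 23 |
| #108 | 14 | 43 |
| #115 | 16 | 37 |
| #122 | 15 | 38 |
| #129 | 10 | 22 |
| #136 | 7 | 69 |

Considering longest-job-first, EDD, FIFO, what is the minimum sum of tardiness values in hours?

45

LPT (decreasing processing time): #115 #122 #108 #101 #129 #136.
#115: 0→16, due 37, tardiness 0
#122: 16→31, due 38, tardiness 0
#108: 31→45, due 43, tardiness 2
#101: 45→57, due 23, tardiness 34
#129: 57→67, due 22, tardiness 45
#136: 67→74, due 69, tardiness 5
Sum = 0+0+2+34+45+5 = 86.
EDD (increasing due date): #129 #101 #115 #122 #108 #136.
#129: 0→10, due 22, tardiness 0
#101: 10→22, due 23, tardiness 0
#115: 22→38, due 37, tardiness 1
#122: 38→53, due 38, tardiness 15
#108: 53→67, due 43, tardiness 24
#136: 67→74, due 69, tardiness 5
Sum = 0+0+1+15+24+5 = 45.
FIFO (arrival order): #101 #108 #115 #122 #129 #136.
#101: 0→12, due 23, tardiness 0
#108: 12→26, due 43, tardiness 0
#115: 26→42, due 37, tardiness 5
#122: 42→57, due 38, tardiness 19
#129: 57→67, due 22, tardiness 45
#136: 67→74, due 69, tardiness 5
Sum = 0+0+5+19+45+5 = 74.
LPT 86, EDD 45, FIFO 74 → minimum 45.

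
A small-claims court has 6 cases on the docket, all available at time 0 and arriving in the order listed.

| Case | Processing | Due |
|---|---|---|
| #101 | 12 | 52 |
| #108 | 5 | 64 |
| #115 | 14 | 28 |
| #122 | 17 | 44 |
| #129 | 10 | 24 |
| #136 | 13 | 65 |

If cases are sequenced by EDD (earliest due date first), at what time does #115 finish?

EDD (increasing due date): #129 #115 #122 #101 #108 #136.
#129: 0→10
#115: 10→24

24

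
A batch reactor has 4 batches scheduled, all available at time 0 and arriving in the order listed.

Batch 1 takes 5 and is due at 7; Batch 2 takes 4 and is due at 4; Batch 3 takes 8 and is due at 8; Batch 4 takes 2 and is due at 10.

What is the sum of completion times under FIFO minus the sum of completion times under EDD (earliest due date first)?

1

FIFO (arrival order): Batch 1 Batch 2 Batch 3 Batch 4.
Batch 1: 0→5
Batch 2: 5→9
Batch 3: 9→17
Batch 4: 17→19
Sum = 5+9+17+19 = 50.
EDD (increasing due date): Batch 2 Batch 1 Batch 3 Batch 4.
Batch 2: 0→4
Batch 1: 4→9
Batch 3: 9→17
Batch 4: 17→19
Sum = 4+9+17+19 = 49.
Difference = 50 − 49 = 1.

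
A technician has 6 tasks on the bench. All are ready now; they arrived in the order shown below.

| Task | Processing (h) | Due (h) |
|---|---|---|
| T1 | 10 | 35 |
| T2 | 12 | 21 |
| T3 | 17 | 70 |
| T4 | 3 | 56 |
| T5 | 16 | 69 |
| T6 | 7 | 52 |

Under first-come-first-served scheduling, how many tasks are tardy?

2

FIFO (arrival order): T1 T2 T3 T4 T5 T6.
T1: 0→10, due 35, tardiness 0
T2: 10→22, due 21, tardiness 1
T3: 22→39, due 70, tardiness 0
T4: 39→42, due 56, tardiness 0
T5: 42→58, due 69, tardiness 0
T6: 58→65, due 52, tardiness 13
Late tasks: 2.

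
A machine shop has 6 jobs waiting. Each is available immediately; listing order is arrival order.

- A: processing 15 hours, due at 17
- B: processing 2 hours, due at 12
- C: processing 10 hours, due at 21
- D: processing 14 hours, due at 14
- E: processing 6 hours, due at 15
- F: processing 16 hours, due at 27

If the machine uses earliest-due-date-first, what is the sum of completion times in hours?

187

EDD (increasing due date): B D E A C F.
B: 0→2
D: 2→16
E: 16→22
A: 22→37
C: 37→47
F: 47→63
Sum = 2+16+22+37+47+63 = 187.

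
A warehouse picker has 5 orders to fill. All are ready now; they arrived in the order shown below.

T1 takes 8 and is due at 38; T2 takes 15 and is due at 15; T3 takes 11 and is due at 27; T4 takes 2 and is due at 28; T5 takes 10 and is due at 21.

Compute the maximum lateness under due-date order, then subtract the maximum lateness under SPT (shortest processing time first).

EDD (increasing due date): T2 T5 T3 T4 T1.
T2: 0→15, due 15, lateness 0
T5: 15→25, due 21, lateness 4
T3: 25→36, due 27, lateness 9
T4: 36→38, due 28, lateness 10
T1: 38→46, due 38, lateness 8
Maximum = 10.
SPT (increasing processing time): T4 T1 T5 T3 T2.
T4: 0→2, due 28, lateness -26
T1: 2→10, due 38, lateness -28
T5: 10→20, due 21, lateness -1
T3: 20→31, due 27, lateness 4
T2: 31→46, due 15, lateness 31
Maximum = 31.
Difference = 10 − 31 = -21.

-21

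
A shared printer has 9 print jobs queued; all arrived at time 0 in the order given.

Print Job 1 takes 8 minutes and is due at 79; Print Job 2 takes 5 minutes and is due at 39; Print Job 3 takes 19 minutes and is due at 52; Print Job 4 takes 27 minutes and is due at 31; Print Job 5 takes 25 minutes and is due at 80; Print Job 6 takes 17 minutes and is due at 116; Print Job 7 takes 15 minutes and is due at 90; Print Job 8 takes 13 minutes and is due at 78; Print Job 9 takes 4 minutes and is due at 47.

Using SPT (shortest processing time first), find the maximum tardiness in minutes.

102

SPT (increasing processing time): Print Job 9 Print Job 2 Print Job 1 Print Job 8 Print Job 7 Print Job 6 Print Job 3 Print Job 5 Print Job 4.
Print Job 9: 0→4, due 47, tardiness 0
Print Job 2: 4→9, due 39, tardiness 0
Print Job 1: 9→17, due 79, tardiness 0
Print Job 8: 17→30, due 78, tardiness 0
Print Job 7: 30→45, due 90, tardiness 0
Print Job 6: 45→62, due 116, tardiness 0
Print Job 3: 62→81, due 52, tardiness 29
Print Job 5: 81→106, due 80, tardiness 26
Print Job 4: 106→133, due 31, tardiness 102
Maximum = 102.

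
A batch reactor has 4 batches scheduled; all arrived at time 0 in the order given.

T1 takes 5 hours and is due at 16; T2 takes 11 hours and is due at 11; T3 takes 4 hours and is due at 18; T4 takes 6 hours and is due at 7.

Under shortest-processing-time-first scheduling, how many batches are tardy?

SPT (increasing processing time): T3 T1 T4 T2.
T3: 0→4, due 18, tardiness 0
T1: 4→9, due 16, tardiness 0
T4: 9→15, due 7, tardiness 8
T2: 15→26, due 11, tardiness 15
Late batches: 2.

2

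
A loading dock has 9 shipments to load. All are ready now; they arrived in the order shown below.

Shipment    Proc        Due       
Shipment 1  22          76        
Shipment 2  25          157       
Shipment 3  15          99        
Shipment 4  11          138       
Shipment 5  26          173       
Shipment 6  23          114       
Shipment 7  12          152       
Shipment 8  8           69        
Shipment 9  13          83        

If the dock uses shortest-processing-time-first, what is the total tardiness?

SPT (increasing processing time): Shipment 8 Shipment 4 Shipment 7 Shipment 9 Shipment 3 Shipment 1 Shipment 6 Shipment 2 Shipment 5.
Shipment 8: 0→8, due 69, tardiness 0
Shipment 4: 8→19, due 138, tardiness 0
Shipment 7: 19→31, due 152, tardiness 0
Shipment 9: 31→44, due 83, tardiness 0
Shipment 3: 44→59, due 99, tardiness 0
Shipment 1: 59→81, due 76, tardiness 5
Shipment 6: 81→104, due 114, tardiness 0
Shipment 2: 104→129, due 157, tardiness 0
Shipment 5: 129→155, due 173, tardiness 0
Sum = 0+0+0+0+0+5+0+0+0 = 5.

5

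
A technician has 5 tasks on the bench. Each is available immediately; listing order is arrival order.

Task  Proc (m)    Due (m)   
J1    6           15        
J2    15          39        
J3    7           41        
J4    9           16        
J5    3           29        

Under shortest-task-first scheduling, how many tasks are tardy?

2

SPT (increasing processing time): J5 J1 J3 J4 J2.
J5: 0→3, due 29, tardiness 0
J1: 3→9, due 15, tardiness 0
J3: 9→16, due 41, tardiness 0
J4: 16→25, due 16, tardiness 9
J2: 25→40, due 39, tardiness 1
Late tasks: 2.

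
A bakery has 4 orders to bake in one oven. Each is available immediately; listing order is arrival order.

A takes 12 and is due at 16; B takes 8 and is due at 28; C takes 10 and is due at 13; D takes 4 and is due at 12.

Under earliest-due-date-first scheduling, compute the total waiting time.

44

EDD (increasing due date): D C A B.
D: waits 0, runs 0→4
C: waits 4, runs 4→14
A: waits 14, runs 14→26
B: waits 26, runs 26→34
Sum = 0+4+14+26 = 44.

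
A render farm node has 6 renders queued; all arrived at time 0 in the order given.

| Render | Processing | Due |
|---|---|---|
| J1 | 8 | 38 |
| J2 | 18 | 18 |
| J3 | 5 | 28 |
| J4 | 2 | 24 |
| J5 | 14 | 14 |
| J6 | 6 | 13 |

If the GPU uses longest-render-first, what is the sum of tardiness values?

LPT (decreasing processing time): J2 J5 J1 J6 J3 J4.
J2: 0→18, due 18, tardiness 0
J5: 18→32, due 14, tardiness 18
J1: 32→40, due 38, tardiness 2
J6: 40→46, due 13, tardiness 33
J3: 46→51, due 28, tardiness 23
J4: 51→53, due 24, tardiness 29
Sum = 0+18+2+33+23+29 = 105.

105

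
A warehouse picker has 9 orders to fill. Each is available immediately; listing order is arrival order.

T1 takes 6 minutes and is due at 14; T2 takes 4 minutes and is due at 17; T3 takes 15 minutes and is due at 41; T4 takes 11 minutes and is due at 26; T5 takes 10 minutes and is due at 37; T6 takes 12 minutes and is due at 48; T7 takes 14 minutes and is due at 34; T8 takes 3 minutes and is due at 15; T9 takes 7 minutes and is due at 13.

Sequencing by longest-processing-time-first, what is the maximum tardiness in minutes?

LPT (decreasing processing time): T3 T7 T6 T4 T5 T9 T1 T2 T8.
T3: 0→15, due 41, tardiness 0
T7: 15→29, due 34, tardiness 0
T6: 29→41, due 48, tardiness 0
T4: 41→52, due 26, tardiness 26
T5: 52→62, due 37, tardiness 25
T9: 62→69, due 13, tardiness 56
T1: 69→75, due 14, tardiness 61
T2: 75→79, due 17, tardiness 62
T8: 79→82, due 15, tardiness 67
Maximum = 67.

67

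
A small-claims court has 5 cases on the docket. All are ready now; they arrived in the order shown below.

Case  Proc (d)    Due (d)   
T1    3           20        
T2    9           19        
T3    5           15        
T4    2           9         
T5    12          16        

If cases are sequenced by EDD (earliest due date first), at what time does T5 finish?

EDD (increasing due date): T4 T3 T5 T2 T1.
T4: 0→2
T3: 2→7
T5: 7→19

19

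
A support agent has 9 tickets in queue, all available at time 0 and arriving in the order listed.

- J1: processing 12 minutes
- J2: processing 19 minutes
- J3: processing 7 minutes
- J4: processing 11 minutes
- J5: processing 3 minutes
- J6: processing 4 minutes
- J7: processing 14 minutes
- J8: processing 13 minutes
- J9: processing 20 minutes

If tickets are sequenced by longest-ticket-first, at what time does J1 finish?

LPT (decreasing processing time): J9 J2 J7 J8 J1 J4 J3 J6 J5.
J9: 0→20
J2: 20→39
J7: 39→53
J8: 53→66
J1: 66→78

78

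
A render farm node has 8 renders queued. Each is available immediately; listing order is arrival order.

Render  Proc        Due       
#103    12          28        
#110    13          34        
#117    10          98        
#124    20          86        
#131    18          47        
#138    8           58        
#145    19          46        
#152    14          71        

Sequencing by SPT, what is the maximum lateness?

48

SPT (increasing processing time): #138 #117 #103 #110 #152 #131 #145 #124.
#138: 0→8, due 58, lateness -50
#117: 8→18, due 98, lateness -80
#103: 18→30, due 28, lateness 2
#110: 30→43, due 34, lateness 9
#152: 43→57, due 71, lateness -14
#131: 57→75, due 47, lateness 28
#145: 75→94, due 46, lateness 48
#124: 94→114, due 86, lateness 28
Maximum = 48.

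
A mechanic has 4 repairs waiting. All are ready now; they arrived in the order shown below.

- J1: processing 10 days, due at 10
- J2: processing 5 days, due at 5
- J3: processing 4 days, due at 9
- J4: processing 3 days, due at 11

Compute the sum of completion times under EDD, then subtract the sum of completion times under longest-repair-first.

EDD (increasing due date): J2 J3 J1 J4.
J2: 0→5
J3: 5→9
J1: 9→19
J4: 19→22
Sum = 5+9+19+22 = 55.
LPT (decreasing processing time): J1 J2 J3 J4.
J1: 0→10
J2: 10→15
J3: 15→19
J4: 19→22
Sum = 10+15+19+22 = 66.
Difference = 55 − 66 = -11.

-11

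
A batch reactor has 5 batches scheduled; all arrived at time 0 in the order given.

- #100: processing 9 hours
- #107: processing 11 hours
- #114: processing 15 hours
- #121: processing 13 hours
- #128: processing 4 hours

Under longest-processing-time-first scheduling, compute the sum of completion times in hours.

LPT (decreasing processing time): #114 #121 #107 #100 #128.
#114: 0→15
#121: 15→28
#107: 28→39
#100: 39→48
#128: 48→52
Sum = 15+28+39+48+52 = 182.

182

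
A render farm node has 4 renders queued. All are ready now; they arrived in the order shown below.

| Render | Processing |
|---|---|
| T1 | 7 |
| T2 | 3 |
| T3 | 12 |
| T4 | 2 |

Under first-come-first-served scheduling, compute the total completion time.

FIFO (arrival order): T1 T2 T3 T4.
T1: 0→7
T2: 7→10
T3: 10→22
T4: 22→24
Sum = 7+10+22+24 = 63.

63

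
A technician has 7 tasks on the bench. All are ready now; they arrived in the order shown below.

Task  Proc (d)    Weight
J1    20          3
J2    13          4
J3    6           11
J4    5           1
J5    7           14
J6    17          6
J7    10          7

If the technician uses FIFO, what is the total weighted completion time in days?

2333

FIFO (arrival order): J1 J2 J3 J4 J5 J6 J7.
J1: finishes 20, weight 3, w·C = 60
J2: finishes 33, weight 4, w·C = 132
J3: finishes 39, weight 11, w·C = 429
J4: finishes 44, weight 1, w·C = 44
J5: finishes 51, weight 14, w·C = 714
J6: finishes 68, weight 6, w·C = 408
J7: finishes 78, weight 7, w·C = 546
Sum = 60+132+429+44+714+408+546 = 2333.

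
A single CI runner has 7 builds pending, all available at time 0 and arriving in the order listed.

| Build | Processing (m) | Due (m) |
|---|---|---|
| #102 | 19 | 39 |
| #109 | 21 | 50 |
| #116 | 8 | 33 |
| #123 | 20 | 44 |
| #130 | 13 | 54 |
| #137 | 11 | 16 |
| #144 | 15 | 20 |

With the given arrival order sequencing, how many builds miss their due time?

FIFO (arrival order): #102 #109 #116 #123 #130 #137 #144.
#102: 0→19, due 39, tardiness 0
#109: 19→40, due 50, tardiness 0
#116: 40→48, due 33, tardiness 15
#123: 48→68, due 44, tardiness 24
#130: 68→81, due 54, tardiness 27
#137: 81→92, due 16, tardiness 76
#144: 92→107, due 20, tardiness 87
Late builds: 5.

5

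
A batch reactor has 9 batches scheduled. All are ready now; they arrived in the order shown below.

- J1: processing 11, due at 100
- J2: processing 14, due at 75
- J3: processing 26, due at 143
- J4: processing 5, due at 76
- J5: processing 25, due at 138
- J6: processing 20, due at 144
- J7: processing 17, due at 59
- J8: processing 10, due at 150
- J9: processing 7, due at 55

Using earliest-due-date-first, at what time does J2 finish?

38

EDD (increasing due date): J9 J7 J2 J4 J1 J5 J3 J6 J8.
J9: 0→7
J7: 7→24
J2: 24→38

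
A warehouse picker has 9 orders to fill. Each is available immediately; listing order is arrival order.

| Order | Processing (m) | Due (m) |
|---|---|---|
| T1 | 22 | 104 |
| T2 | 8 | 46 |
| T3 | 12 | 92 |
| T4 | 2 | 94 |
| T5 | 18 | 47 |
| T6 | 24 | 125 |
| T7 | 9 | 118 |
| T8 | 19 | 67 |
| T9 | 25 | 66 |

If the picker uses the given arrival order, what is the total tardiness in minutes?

135

FIFO (arrival order): T1 T2 T3 T4 T5 T6 T7 T8 T9.
T1: 0→22, due 104, tardiness 0
T2: 22→30, due 46, tardiness 0
T3: 30→42, due 92, tardiness 0
T4: 42→44, due 94, tardiness 0
T5: 44→62, due 47, tardiness 15
T6: 62→86, due 125, tardiness 0
T7: 86→95, due 118, tardiness 0
T8: 95→114, due 67, tardiness 47
T9: 114→139, due 66, tardiness 73
Sum = 0+0+0+0+15+0+0+47+73 = 135.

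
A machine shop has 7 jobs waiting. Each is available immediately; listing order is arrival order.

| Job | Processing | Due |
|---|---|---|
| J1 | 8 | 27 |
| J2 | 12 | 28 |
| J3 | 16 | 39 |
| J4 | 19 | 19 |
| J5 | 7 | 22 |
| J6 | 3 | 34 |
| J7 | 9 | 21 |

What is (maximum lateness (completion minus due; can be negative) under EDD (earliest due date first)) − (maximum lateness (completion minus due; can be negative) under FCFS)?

-18

EDD (increasing due date): J4 J7 J5 J1 J2 J6 J3.
J4: 0→19, due 19, lateness 0
J7: 19→28, due 21, lateness 7
J5: 28→35, due 22, lateness 13
J1: 35→43, due 27, lateness 16
J2: 43→55, due 28, lateness 27
J6: 55→58, due 34, lateness 24
J3: 58→74, due 39, lateness 35
Maximum = 35.
FIFO (arrival order): J1 J2 J3 J4 J5 J6 J7.
J1: 0→8, due 27, lateness -19
J2: 8→20, due 28, lateness -8
J3: 20→36, due 39, lateness -3
J4: 36→55, due 19, lateness 36
J5: 55→62, due 22, lateness 40
J6: 62→65, due 34, lateness 31
J7: 65→74, due 21, lateness 53
Maximum = 53.
Difference = 35 − 53 = -18.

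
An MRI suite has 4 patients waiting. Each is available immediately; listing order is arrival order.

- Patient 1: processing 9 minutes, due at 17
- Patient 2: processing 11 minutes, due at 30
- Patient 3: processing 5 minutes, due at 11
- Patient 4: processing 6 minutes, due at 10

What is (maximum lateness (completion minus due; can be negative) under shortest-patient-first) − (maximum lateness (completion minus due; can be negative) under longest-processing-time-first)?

-17

SPT (increasing processing time): Patient 3 Patient 4 Patient 1 Patient 2.
Patient 3: 0→5, due 11, lateness -6
Patient 4: 5→11, due 10, lateness 1
Patient 1: 11→20, due 17, lateness 3
Patient 2: 20→31, due 30, lateness 1
Maximum = 3.
LPT (decreasing processing time): Patient 2 Patient 1 Patient 4 Patient 3.
Patient 2: 0→11, due 30, lateness -19
Patient 1: 11→20, due 17, lateness 3
Patient 4: 20→26, due 10, lateness 16
Patient 3: 26→31, due 11, lateness 20
Maximum = 20.
Difference = 3 − 20 = -17.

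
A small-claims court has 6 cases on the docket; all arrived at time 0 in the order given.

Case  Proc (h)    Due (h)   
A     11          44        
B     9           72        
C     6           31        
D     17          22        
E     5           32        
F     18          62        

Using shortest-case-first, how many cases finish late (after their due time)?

2

SPT (increasing processing time): E C B A D F.
E: 0→5, due 32, tardiness 0
C: 5→11, due 31, tardiness 0
B: 11→20, due 72, tardiness 0
A: 20→31, due 44, tardiness 0
D: 31→48, due 22, tardiness 26
F: 48→66, due 62, tardiness 4
Late cases: 2.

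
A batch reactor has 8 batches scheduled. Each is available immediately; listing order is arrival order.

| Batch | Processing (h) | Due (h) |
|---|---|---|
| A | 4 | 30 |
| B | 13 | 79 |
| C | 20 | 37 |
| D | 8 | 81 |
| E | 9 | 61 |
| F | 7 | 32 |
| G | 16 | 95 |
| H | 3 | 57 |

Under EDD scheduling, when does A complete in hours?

4

EDD (increasing due date): A F C H E B D G.
A: 0→4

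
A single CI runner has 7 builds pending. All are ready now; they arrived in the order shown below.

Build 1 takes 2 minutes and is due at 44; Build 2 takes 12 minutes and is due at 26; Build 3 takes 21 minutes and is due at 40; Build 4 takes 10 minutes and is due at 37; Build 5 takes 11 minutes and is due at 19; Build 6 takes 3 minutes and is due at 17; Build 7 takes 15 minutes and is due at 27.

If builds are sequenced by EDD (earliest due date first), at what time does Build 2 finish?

EDD (increasing due date): Build 6 Build 5 Build 2 Build 7 Build 4 Build 3 Build 1.
Build 6: 0→3
Build 5: 3→14
Build 2: 14→26

26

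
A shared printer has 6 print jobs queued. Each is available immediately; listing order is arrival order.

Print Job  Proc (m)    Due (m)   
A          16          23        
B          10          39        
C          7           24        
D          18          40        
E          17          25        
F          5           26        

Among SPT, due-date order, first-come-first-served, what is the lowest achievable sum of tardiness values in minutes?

SPT (increasing processing time): F C B A E D.
F: 0→5, due 26, tardiness 0
C: 5→12, due 24, tardiness 0
B: 12→22, due 39, tardiness 0
A: 22→38, due 23, tardiness 15
E: 38→55, due 25, tardiness 30
D: 55→73, due 40, tardiness 33
Sum = 0+0+0+15+30+33 = 78.
EDD (increasing due date): A C E F B D.
A: 0→16, due 23, tardiness 0
C: 16→23, due 24, tardiness 0
E: 23→40, due 25, tardiness 15
F: 40→45, due 26, tardiness 19
B: 45→55, due 39, tardiness 16
D: 55→73, due 40, tardiness 33
Sum = 0+0+15+19+16+33 = 83.
FIFO (arrival order): A B C D E F.
A: 0→16, due 23, tardiness 0
B: 16→26, due 39, tardiness 0
C: 26→33, due 24, tardiness 9
D: 33→51, due 40, tardiness 11
E: 51→68, due 25, tardiness 43
F: 68→73, due 26, tardiness 47
Sum = 0+0+9+11+43+47 = 110.
SPT 78, EDD 83, FIFO 110 → minimum 78.

78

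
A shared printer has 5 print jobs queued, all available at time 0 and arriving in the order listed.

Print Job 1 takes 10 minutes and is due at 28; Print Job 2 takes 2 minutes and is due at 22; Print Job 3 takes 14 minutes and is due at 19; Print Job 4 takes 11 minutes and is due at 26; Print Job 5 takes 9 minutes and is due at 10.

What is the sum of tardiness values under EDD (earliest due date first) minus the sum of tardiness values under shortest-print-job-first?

1

EDD (increasing due date): Print Job 5 Print Job 3 Print Job 2 Print Job 4 Print Job 1.
Print Job 5: 0→9, due 10, tardiness 0
Print Job 3: 9→23, due 19, tardiness 4
Print Job 2: 23→25, due 22, tardiness 3
Print Job 4: 25→36, due 26, tardiness 10
Print Job 1: 36→46, due 28, tardiness 18
Sum = 0+4+3+10+18 = 35.
SPT (increasing processing time): Print Job 2 Print Job 5 Print Job 1 Print Job 4 Print Job 3.
Print Job 2: 0→2, due 22, tardiness 0
Print Job 5: 2→11, due 10, tardiness 1
Print Job 1: 11→21, due 28, tardiness 0
Print Job 4: 21→32, due 26, tardiness 6
Print Job 3: 32→46, due 19, tardiness 27
Sum = 0+1+0+6+27 = 34.
Difference = 35 − 34 = 1.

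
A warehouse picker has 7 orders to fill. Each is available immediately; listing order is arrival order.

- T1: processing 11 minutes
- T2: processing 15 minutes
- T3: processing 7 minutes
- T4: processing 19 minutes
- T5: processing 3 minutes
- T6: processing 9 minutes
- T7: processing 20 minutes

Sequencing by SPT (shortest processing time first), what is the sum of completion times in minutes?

SPT (increasing processing time): T5 T3 T6 T1 T2 T4 T7.
T5: 0→3
T3: 3→10
T6: 10→19
T1: 19→30
T2: 30→45
T4: 45→64
T7: 64→84
Sum = 3+10+19+30+45+64+84 = 255.

255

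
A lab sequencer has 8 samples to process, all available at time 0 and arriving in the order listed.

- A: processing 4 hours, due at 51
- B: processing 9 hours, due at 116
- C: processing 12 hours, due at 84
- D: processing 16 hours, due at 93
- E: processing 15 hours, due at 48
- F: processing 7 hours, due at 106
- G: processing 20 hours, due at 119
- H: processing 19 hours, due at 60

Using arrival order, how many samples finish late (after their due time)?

2

FIFO (arrival order): A B C D E F G H.
A: 0→4, due 51, tardiness 0
B: 4→13, due 116, tardiness 0
C: 13→25, due 84, tardiness 0
D: 25→41, due 93, tardiness 0
E: 41→56, due 48, tardiness 8
F: 56→63, due 106, tardiness 0
G: 63→83, due 119, tardiness 0
H: 83→102, due 60, tardiness 42
Late samples: 2.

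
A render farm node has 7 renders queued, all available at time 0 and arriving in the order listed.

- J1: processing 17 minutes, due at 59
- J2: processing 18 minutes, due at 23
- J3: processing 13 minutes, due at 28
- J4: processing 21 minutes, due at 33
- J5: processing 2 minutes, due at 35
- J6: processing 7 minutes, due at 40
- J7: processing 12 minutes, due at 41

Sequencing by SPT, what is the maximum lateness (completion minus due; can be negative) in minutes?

57

SPT (increasing processing time): J5 J6 J7 J3 J1 J2 J4.
J5: 0→2, due 35, lateness -33
J6: 2→9, due 40, lateness -31
J7: 9→21, due 41, lateness -20
J3: 21→34, due 28, lateness 6
J1: 34→51, due 59, lateness -8
J2: 51→69, due 23, lateness 46
J4: 69→90, due 33, lateness 57
Maximum = 57.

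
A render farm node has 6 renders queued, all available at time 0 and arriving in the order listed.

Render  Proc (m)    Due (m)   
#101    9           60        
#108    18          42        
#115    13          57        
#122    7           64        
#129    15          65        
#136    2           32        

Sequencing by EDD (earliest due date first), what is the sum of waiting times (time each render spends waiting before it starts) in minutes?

146

EDD (increasing due date): #136 #108 #115 #101 #122 #129.
#136: waits 0, runs 0→2
#108: waits 2, runs 2→20
#115: waits 20, runs 20→33
#101: waits 33, runs 33→42
#122: waits 42, runs 42→49
#129: waits 49, runs 49→64
Sum = 0+2+20+33+42+49 = 146.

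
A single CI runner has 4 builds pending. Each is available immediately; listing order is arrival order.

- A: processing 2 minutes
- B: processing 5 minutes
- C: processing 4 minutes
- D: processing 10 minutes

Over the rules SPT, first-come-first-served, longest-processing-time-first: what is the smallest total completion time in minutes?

40

SPT (increasing processing time): A C B D.
A: 0→2
C: 2→6
B: 6→11
D: 11→21
Sum = 2+6+11+21 = 40.
FIFO (arrival order): A B C D.
A: 0→2
B: 2→7
C: 7→11
D: 11→21
Sum = 2+7+11+21 = 41.
LPT (decreasing processing time): D B C A.
D: 0→10
B: 10→15
C: 15→19
A: 19→21
Sum = 10+15+19+21 = 65.
SPT 40, FIFO 41, LPT 65 → minimum 40.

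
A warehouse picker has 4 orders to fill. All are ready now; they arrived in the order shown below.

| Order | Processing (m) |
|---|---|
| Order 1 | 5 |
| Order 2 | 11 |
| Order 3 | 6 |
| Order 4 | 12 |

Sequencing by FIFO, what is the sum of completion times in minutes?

77

FIFO (arrival order): Order 1 Order 2 Order 3 Order 4.
Order 1: 0→5
Order 2: 5→16
Order 3: 16→22
Order 4: 22→34
Sum = 5+16+22+34 = 77.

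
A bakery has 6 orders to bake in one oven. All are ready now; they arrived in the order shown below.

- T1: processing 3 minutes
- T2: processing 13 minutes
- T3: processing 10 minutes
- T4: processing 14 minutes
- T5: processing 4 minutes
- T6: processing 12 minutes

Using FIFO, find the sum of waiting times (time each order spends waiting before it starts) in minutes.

129

FIFO (arrival order): T1 T2 T3 T4 T5 T6.
T1: waits 0, runs 0→3
T2: waits 3, runs 3→16
T3: waits 16, runs 16→26
T4: waits 26, runs 26→40
T5: waits 40, runs 40→44
T6: waits 44, runs 44→56
Sum = 0+3+16+26+40+44 = 129.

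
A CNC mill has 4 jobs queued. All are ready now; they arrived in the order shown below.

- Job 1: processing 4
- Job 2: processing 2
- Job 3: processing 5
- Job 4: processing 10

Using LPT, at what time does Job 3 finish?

LPT (decreasing processing time): Job 4 Job 3 Job 1 Job 2.
Job 4: 0→10
Job 3: 10→15

15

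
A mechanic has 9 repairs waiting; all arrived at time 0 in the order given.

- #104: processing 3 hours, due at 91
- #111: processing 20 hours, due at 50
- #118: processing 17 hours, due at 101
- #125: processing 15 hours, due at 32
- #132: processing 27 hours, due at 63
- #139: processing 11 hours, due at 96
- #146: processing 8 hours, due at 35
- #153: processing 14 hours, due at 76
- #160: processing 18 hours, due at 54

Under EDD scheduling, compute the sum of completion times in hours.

686

EDD (increasing due date): #125 #146 #111 #160 #132 #153 #104 #139 #118.
#125: 0→15
#146: 15→23
#111: 23→43
#160: 43→61
#132: 61→88
#153: 88→102
#104: 102→105
#139: 105→116
#118: 116→133
Sum = 15+23+43+61+88+102+105+116+133 = 686.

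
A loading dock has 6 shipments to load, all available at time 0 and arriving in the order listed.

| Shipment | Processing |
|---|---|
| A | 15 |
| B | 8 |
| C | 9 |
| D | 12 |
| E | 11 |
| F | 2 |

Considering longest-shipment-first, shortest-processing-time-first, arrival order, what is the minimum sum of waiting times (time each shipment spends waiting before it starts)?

103

LPT (decreasing processing time): A D E C B F.
A: waits 0, runs 0→15
D: waits 15, runs 15→27
E: waits 27, runs 27→38
C: waits 38, runs 38→47
B: waits 47, runs 47→55
F: waits 55, runs 55→57
Sum = 0+15+27+38+47+55 = 182.
SPT (increasing processing time): F B C E D A.
F: waits 0, runs 0→2
B: waits 2, runs 2→10
C: waits 10, runs 10→19
E: waits 19, runs 19→30
D: waits 30, runs 30→42
A: waits 42, runs 42→57
Sum = 0+2+10+19+30+42 = 103.
FIFO (arrival order): A B C D E F.
A: waits 0, runs 0→15
B: waits 15, runs 15→23
C: waits 23, runs 23→32
D: waits 32, runs 32→44
E: waits 44, runs 44→55
F: waits 55, runs 55→57
Sum = 0+15+23+32+44+55 = 169.
LPT 182, SPT 103, FIFO 169 → minimum 103.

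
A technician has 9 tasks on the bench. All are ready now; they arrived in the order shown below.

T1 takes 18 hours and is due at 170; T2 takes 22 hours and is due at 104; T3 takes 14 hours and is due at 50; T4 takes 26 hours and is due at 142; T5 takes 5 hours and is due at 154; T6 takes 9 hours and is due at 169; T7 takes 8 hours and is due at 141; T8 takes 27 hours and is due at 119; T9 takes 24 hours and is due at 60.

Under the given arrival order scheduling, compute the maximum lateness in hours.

93

FIFO (arrival order): T1 T2 T3 T4 T5 T6 T7 T8 T9.
T1: 0→18, due 170, lateness -152
T2: 18→40, due 104, lateness -64
T3: 40→54, due 50, lateness 4
T4: 54→80, due 142, lateness -62
T5: 80→85, due 154, lateness -69
T6: 85→94, due 169, lateness -75
T7: 94→102, due 141, lateness -39
T8: 102→129, due 119, lateness 10
T9: 129→153, due 60, lateness 93
Maximum = 93.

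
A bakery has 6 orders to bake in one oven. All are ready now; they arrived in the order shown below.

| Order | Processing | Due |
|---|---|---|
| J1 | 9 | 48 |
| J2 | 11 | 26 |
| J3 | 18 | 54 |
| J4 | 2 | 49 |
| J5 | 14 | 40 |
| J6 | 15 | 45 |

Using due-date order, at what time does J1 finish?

49

EDD (increasing due date): J2 J5 J6 J1 J4 J3.
J2: 0→11
J5: 11→25
J6: 25→40
J1: 40→49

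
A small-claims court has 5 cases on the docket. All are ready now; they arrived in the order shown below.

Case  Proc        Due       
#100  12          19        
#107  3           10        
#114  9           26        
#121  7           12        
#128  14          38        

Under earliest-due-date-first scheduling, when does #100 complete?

22

EDD (increasing due date): #107 #121 #100 #114 #128.
#107: 0→3
#121: 3→10
#100: 10→22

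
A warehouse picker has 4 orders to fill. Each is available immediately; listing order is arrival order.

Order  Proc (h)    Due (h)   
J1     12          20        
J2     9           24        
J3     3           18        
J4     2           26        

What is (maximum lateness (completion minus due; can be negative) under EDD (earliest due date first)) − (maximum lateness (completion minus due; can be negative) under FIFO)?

EDD (increasing due date): J3 J1 J2 J4.
J3: 0→3, due 18, lateness -15
J1: 3→15, due 20, lateness -5
J2: 15→24, due 24, lateness 0
J4: 24→26, due 26, lateness 0
Maximum = 0.
FIFO (arrival order): J1 J2 J3 J4.
J1: 0→12, due 20, lateness -8
J2: 12→21, due 24, lateness -3
J3: 21→24, due 18, lateness 6
J4: 24→26, due 26, lateness 0
Maximum = 6.
Difference = 0 − 6 = -6.

-6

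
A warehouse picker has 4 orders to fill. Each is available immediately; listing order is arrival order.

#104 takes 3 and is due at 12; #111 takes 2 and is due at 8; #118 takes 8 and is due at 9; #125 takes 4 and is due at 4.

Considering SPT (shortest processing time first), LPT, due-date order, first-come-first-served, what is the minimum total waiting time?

SPT (increasing processing time): #111 #104 #125 #118.
#111: waits 0, runs 0→2
#104: waits 2, runs 2→5
#125: waits 5, runs 5→9
#118: waits 9, runs 9→17
Sum = 0+2+5+9 = 16.
LPT (decreasing processing time): #118 #125 #104 #111.
#118: waits 0, runs 0→8
#125: waits 8, runs 8→12
#104: waits 12, runs 12→15
#111: waits 15, runs 15→17
Sum = 0+8+12+15 = 35.
EDD (increasing due date): #125 #111 #118 #104.
#125: waits 0, runs 0→4
#111: waits 4, runs 4→6
#118: waits 6, runs 6→14
#104: waits 14, runs 14→17
Sum = 0+4+6+14 = 24.
FIFO (arrival order): #104 #111 #118 #125.
#104: waits 0, runs 0→3
#111: waits 3, runs 3→5
#118: waits 5, runs 5→13
#125: waits 13, runs 13→17
Sum = 0+3+5+13 = 21.
SPT 16, LPT 35, EDD 24, FIFO 21 → minimum 16.

16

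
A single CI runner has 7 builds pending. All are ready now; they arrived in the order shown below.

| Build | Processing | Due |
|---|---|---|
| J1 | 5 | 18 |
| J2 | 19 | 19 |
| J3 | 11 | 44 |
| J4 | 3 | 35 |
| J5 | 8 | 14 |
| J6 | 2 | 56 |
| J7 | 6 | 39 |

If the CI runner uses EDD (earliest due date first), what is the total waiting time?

EDD (increasing due date): J5 J1 J2 J4 J7 J3 J6.
J5: waits 0, runs 0→8
J1: waits 8, runs 8→13
J2: waits 13, runs 13→32
J4: waits 32, runs 32→35
J7: waits 35, runs 35→41
J3: waits 41, runs 41→52
J6: waits 52, runs 52→54
Sum = 0+8+13+32+35+41+52 = 181.

181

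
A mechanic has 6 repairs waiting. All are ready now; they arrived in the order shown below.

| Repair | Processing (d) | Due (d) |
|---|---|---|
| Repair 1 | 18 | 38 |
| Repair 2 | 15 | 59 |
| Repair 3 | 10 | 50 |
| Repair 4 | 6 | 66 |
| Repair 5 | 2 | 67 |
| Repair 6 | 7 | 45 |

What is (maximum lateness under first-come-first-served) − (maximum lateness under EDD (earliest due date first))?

22

FIFO (arrival order): Repair 1 Repair 2 Repair 3 Repair 4 Repair 5 Repair 6.
Repair 1: 0→18, due 38, lateness -20
Repair 2: 18→33, due 59, lateness -26
Repair 3: 33→43, due 50, lateness -7
Repair 4: 43→49, due 66, lateness -17
Repair 5: 49→51, due 67, lateness -16
Repair 6: 51→58, due 45, lateness 13
Maximum = 13.
EDD (increasing due date): Repair 1 Repair 6 Repair 3 Repair 2 Repair 4 Repair 5.
Repair 1: 0→18, due 38, lateness -20
Repair 6: 18→25, due 45, lateness -20
Repair 3: 25→35, due 50, lateness -15
Repair 2: 35→50, due 59, lateness -9
Repair 4: 50→56, due 66, lateness -10
Repair 5: 56→58, due 67, lateness -9
Maximum = -9.
Difference = 13 − -9 = 22.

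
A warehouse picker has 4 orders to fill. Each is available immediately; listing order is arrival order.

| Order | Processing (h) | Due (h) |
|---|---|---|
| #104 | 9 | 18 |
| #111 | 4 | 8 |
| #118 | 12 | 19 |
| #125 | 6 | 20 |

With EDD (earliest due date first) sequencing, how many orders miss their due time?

EDD (increasing due date): #111 #104 #118 #125.
#111: 0→4, due 8, tardiness 0
#104: 4→13, due 18, tardiness 0
#118: 13→25, due 19, tardiness 6
#125: 25→31, due 20, tardiness 11
Late orders: 2.

2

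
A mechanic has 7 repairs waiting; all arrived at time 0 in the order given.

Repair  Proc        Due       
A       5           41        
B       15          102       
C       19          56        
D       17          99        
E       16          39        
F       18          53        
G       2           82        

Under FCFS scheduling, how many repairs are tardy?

3

FIFO (arrival order): A B C D E F G.
A: 0→5, due 41, tardiness 0
B: 5→20, due 102, tardiness 0
C: 20→39, due 56, tardiness 0
D: 39→56, due 99, tardiness 0
E: 56→72, due 39, tardiness 33
F: 72→90, due 53, tardiness 37
G: 90→92, due 82, tardiness 10
Late repairs: 3.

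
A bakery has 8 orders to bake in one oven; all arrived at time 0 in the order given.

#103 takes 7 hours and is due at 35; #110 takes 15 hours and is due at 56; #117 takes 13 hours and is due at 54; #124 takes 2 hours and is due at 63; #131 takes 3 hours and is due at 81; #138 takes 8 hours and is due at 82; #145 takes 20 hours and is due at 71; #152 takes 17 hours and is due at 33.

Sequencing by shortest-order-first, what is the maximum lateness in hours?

SPT (increasing processing time): #124 #131 #103 #138 #117 #110 #152 #145.
#124: 0→2, due 63, lateness -61
#131: 2→5, due 81, lateness -76
#103: 5→12, due 35, lateness -23
#138: 12→20, due 82, lateness -62
#117: 20→33, due 54, lateness -21
#110: 33→48, due 56, lateness -8
#152: 48→65, due 33, lateness 32
#145: 65→85, due 71, lateness 14
Maximum = 32.

32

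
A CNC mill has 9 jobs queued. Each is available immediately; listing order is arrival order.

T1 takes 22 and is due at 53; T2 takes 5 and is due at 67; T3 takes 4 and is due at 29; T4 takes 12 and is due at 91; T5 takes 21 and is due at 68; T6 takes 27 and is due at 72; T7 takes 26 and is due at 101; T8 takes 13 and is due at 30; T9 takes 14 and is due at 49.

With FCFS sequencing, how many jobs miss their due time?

FIFO (arrival order): T1 T2 T3 T4 T5 T6 T7 T8 T9.
T1: 0→22, due 53, tardiness 0
T2: 22→27, due 67, tardiness 0
T3: 27→31, due 29, tardiness 2
T4: 31→43, due 91, tardiness 0
T5: 43→64, due 68, tardiness 0
T6: 64→91, due 72, tardiness 19
T7: 91→117, due 101, tardiness 16
T8: 117→130, due 30, tardiness 100
T9: 130→144, due 49, tardiness 95
Late jobs: 5.

5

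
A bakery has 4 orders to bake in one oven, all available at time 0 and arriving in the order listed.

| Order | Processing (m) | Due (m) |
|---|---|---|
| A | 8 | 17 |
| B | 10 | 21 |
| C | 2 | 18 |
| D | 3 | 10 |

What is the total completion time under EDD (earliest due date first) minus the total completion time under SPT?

EDD (increasing due date): D A C B.
D: 0→3
A: 3→11
C: 11→13
B: 13→23
Sum = 3+11+13+23 = 50.
SPT (increasing processing time): C D A B.
C: 0→2
D: 2→5
A: 5→13
B: 13→23
Sum = 2+5+13+23 = 43.
Difference = 50 − 43 = 7.

7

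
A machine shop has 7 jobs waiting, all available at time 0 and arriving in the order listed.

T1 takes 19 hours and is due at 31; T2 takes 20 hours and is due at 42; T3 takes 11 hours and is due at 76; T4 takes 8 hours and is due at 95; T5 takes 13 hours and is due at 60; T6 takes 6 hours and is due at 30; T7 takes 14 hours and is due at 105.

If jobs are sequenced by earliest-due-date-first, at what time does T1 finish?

EDD (increasing due date): T6 T1 T2 T5 T3 T4 T7.
T6: 0→6
T1: 6→25

25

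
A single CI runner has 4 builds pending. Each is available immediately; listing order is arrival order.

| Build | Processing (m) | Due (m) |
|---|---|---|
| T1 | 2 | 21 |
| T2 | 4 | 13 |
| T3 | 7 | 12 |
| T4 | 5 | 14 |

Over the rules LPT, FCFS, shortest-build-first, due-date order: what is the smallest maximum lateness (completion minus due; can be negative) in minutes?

2

LPT (decreasing processing time): T3 T4 T2 T1.
T3: 0→7, due 12, lateness -5
T4: 7→12, due 14, lateness -2
T2: 12→16, due 13, lateness 3
T1: 16→18, due 21, lateness -3
Maximum = 3.
FIFO (arrival order): T1 T2 T3 T4.
T1: 0→2, due 21, lateness -19
T2: 2→6, due 13, lateness -7
T3: 6→13, due 12, lateness 1
T4: 13→18, due 14, lateness 4
Maximum = 4.
SPT (increasing processing time): T1 T2 T4 T3.
T1: 0→2, due 21, lateness -19
T2: 2→6, due 13, lateness -7
T4: 6→11, due 14, lateness -3
T3: 11→18, due 12, lateness 6
Maximum = 6.
EDD (increasing due date): T3 T2 T4 T1.
T3: 0→7, due 12, lateness -5
T2: 7→11, due 13, lateness -2
T4: 11→16, due 14, lateness 2
T1: 16→18, due 21, lateness -3
Maximum = 2.
LPT 3, FIFO 4, SPT 6, EDD 2 → minimum 2.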